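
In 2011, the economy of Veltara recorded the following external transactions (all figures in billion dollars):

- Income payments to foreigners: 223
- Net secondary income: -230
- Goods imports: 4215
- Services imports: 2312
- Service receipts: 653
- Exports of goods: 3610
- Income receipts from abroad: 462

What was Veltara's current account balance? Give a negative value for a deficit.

Goods balance = 3610 - 4215 = -605
Services balance = 653 - 2312 = -1659
Trade balance (goods + services) = -605 + (-1659) = -2264
Net primary income = 462 - 223 = 239
Net secondary income = -230
Current account = -2264 + 239 + (-230) = -2255

-2255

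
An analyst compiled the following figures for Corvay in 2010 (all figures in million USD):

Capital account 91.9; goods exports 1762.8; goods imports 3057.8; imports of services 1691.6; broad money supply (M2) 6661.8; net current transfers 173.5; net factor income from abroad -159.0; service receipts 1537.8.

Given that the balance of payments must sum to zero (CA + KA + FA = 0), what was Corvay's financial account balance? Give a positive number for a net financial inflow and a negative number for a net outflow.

Goods balance = 1762.8 - 3057.8 = -1295.0
Services balance = 1537.8 - 1691.6 = -153.8
Trade balance (goods + services) = -1295.0 + (-153.8) = -1448.8
Net primary income = -159.0
Net secondary income = 173.5
Current account = -1448.8 + (-159.0) + 173.5 = -1434.3
Financial account = -(-1434.3 + 91.9) = 1342.4

1342.4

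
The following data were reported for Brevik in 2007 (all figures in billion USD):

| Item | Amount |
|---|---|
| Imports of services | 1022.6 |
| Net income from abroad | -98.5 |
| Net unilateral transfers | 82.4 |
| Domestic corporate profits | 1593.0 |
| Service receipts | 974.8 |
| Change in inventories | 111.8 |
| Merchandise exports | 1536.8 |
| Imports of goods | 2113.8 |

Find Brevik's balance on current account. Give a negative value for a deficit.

-640.9

Goods balance = 1536.8 - 2113.8 = -577.0
Services balance = 974.8 - 1022.6 = -47.8
Trade balance (goods + services) = -577.0 + (-47.8) = -624.8
Net primary income = -98.5
Net secondary income = 82.4
Current account = -624.8 + (-98.5) + 82.4 = -640.9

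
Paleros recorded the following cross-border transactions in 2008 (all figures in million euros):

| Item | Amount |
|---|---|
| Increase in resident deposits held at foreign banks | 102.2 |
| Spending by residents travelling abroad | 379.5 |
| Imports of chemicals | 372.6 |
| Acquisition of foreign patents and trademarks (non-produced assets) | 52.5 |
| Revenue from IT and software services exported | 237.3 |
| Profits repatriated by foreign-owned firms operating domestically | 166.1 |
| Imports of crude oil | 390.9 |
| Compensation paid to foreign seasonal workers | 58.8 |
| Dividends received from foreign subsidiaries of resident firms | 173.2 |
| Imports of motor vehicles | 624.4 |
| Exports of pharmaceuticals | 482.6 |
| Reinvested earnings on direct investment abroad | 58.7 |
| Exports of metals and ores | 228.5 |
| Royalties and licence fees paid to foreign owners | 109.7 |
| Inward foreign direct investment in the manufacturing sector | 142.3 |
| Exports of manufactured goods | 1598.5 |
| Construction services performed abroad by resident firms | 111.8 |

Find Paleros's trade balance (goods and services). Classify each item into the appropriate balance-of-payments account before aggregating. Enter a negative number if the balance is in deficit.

781.6

Goods: 1598.5 - 390.9 - 624.4 + 228.5 - 372.6 + 482.6 = 921.7
Services: -379.5 + 111.8 - 109.7 + 237.3 = -140.1
Trade balance = 921.7 + (-140.1) = 781.6
(Excluded from the trade balance — financial account: increase in resident deposits held at foreign banks 102.2, inward foreign direct investment in the manufacturing sector 142.3; capital account: acquisition of foreign patents and trademarks (non-produced assets) 52.5; primary income: profits repatriated by foreign-owned firms operating domestically 166.1, compensation paid to foreign seasonal workers 58.8, dividends received from foreign subsidiaries of resident firms 173.2, reinvested earnings on direct investment abroad 58.7.)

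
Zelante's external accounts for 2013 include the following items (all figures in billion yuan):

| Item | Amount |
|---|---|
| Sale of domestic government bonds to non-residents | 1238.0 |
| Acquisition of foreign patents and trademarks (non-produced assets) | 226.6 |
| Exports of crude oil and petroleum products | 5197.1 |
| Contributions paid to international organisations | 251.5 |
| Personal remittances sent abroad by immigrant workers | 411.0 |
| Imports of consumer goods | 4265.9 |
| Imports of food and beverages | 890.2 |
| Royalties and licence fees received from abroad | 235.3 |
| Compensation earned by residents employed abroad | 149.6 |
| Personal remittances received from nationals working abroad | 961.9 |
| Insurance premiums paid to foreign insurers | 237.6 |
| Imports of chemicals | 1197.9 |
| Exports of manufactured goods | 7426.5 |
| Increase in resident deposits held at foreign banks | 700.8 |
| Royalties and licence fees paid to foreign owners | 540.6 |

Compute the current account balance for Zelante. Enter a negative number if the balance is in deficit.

6175.7

Goods: 5197.1 - 4265.9 - 1197.9 - 890.2 + 7426.5 = 6269.6
Services: -237.6 + 235.3 - 540.6 = -542.9
Primary income: 149.6
Secondary income: 961.9 - 251.5 - 411.0 = 299.4
Current account = 6269.6 + (-542.9) + 149.6 + 299.4 = 6175.7
(Excluded from the current account — financial account: sale of domestic government bonds to non-residents 1238.0, increase in resident deposits held at foreign banks 700.8; capital account: acquisition of foreign patents and trademarks (non-produced assets) 226.6.)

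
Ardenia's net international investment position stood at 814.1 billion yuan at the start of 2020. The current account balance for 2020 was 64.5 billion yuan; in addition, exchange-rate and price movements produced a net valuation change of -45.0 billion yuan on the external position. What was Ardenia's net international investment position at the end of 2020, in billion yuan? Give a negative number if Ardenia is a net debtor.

Change in NIIP = current account + net valuation change = 64.5 + (-45.0) = 19.5
End-of-year NIIP = 814.1 + 19.5 = 833.6

833.6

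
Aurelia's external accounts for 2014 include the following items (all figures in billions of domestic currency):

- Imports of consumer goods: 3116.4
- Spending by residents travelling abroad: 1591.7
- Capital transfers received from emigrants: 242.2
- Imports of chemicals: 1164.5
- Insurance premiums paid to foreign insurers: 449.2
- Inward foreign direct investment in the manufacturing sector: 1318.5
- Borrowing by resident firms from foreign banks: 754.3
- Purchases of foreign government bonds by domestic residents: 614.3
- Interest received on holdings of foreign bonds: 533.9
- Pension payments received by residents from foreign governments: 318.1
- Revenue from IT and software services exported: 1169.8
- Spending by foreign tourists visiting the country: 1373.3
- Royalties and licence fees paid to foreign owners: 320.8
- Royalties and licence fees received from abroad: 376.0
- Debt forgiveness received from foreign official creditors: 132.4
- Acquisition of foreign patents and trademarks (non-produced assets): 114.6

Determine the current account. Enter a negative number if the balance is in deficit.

-2871.5

Goods: -1164.5 - 3116.4 = -4280.9
Services: -320.8 + 1373.3 + 376.0 - 449.2 - 1591.7 + 1169.8 = 557.4
Primary income: 533.9
Secondary income: 318.1
Current account = (-4280.9) + 557.4 + 533.9 + 318.1 = -2871.5
(Excluded from the current account — capital account: capital transfers received from emigrants 242.2, debt forgiveness received from foreign official creditors 132.4, acquisition of foreign patents and trademarks (non-produced assets) 114.6; financial account: inward foreign direct investment in the manufacturing sector 1318.5, borrowing by resident firms from foreign banks 754.3, purchases of foreign government bonds by domestic residents 614.3.)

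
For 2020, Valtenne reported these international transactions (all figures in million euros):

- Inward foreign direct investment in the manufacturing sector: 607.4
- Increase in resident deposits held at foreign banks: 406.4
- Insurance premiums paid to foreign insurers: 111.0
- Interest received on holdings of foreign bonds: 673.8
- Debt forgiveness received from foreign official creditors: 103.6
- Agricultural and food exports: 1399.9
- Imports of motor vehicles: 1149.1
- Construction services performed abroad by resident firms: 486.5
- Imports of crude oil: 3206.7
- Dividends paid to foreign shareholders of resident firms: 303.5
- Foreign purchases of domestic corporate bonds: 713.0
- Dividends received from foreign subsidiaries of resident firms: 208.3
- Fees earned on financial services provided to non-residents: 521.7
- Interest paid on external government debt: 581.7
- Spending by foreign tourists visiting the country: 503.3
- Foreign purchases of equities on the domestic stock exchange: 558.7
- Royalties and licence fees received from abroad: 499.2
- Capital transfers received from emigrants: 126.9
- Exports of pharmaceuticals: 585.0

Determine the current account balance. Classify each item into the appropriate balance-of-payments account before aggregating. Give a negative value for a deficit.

-474.3

Goods: 1399.9 - 1149.1 + 585.0 - 3206.7 = -2370.9
Services: 503.3 - 111.0 + 521.7 + 486.5 + 499.2 = 1899.7
Primary income: -303.5 + 208.3 - 581.7 + 673.8 = -3.1
Current account = (-2370.9) + 1899.7 + (-3.1) = -474.3
(Excluded from the current account — financial account: inward foreign direct investment in the manufacturing sector 607.4, increase in resident deposits held at foreign banks 406.4, foreign purchases of domestic corporate bonds 713.0, foreign purchases of equities on the domestic stock exchange 558.7; capital account: debt forgiveness received from foreign official creditors 103.6, capital transfers received from emigrants 126.9.)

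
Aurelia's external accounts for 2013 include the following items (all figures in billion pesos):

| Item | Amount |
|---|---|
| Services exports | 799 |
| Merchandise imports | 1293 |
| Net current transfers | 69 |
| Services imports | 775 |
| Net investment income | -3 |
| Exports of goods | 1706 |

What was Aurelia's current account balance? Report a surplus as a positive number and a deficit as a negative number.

503

Goods balance = 1706 - 1293 = 413
Services balance = 799 - 775 = 24
Trade balance (goods + services) = 413 + 24 = 437
Net primary income = -3
Net secondary income = 69
Current account = 437 + (-3) + 69 = 503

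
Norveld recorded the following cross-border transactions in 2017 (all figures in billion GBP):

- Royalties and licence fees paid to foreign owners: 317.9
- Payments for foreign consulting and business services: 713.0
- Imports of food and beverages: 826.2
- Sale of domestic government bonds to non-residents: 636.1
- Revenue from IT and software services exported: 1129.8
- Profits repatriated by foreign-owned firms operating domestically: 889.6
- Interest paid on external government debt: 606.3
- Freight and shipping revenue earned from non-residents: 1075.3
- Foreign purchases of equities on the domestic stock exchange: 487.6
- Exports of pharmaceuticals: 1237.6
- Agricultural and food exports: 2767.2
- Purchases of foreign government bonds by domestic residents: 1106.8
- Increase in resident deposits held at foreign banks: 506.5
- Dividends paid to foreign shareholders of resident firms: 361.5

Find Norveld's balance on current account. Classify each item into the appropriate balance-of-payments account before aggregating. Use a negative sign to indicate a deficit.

2495.4

Goods: 2767.2 - 826.2 + 1237.6 = 3178.6
Services: -317.9 + 1129.8 - 713.0 + 1075.3 = 1174.2
Primary income: -606.3 - 889.6 - 361.5 = -1857.4
Current account = 3178.6 + 1174.2 + (-1857.4) = 2495.4
(Excluded from the current account — financial account: sale of domestic government bonds to non-residents 636.1, foreign purchases of equities on the domestic stock exchange 487.6, purchases of foreign government bonds by domestic residents 1106.8, increase in resident deposits held at foreign banks 506.5.)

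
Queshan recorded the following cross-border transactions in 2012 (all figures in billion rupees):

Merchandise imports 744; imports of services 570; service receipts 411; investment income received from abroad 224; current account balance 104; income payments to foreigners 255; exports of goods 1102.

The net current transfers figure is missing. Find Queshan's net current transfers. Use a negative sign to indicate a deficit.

-64

Current account = goods balance + services balance + net primary income + net secondary income
Sum of the known components = 168
Net current transfers = CA - (known components) = 104 - 168 = -64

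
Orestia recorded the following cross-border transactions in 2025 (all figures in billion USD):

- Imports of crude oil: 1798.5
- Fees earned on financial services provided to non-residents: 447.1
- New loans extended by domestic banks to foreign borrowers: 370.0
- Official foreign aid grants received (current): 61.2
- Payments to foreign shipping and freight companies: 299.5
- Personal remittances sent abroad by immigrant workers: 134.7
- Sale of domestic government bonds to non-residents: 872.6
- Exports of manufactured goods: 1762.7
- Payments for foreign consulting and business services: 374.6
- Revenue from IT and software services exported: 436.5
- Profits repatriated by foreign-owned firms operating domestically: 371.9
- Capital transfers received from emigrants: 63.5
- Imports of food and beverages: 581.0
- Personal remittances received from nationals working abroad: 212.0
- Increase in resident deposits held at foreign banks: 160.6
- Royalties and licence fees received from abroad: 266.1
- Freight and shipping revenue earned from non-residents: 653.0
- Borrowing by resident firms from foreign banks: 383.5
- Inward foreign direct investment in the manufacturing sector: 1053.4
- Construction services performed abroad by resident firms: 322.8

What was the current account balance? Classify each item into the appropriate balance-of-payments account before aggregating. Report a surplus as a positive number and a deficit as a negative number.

Goods: -581.0 - 1798.5 + 1762.7 = -616.8
Services: 322.8 - 299.5 + 436.5 + 447.1 + 653.0 - 374.6 + 266.1 = 1451.4
Primary income: -371.9
Secondary income: -134.7 + 61.2 + 212.0 = 138.5
Current account = (-616.8) + 1451.4 + (-371.9) + 138.5 = 601.2
(Excluded from the current account — financial account: new loans extended by domestic banks to foreign borrowers 370.0, sale of domestic government bonds to non-residents 872.6, increase in resident deposits held at foreign banks 160.6, borrowing by resident firms from foreign banks 383.5, inward foreign direct investment in the manufacturing sector 1053.4; capital account: capital transfers received from emigrants 63.5.)

601.2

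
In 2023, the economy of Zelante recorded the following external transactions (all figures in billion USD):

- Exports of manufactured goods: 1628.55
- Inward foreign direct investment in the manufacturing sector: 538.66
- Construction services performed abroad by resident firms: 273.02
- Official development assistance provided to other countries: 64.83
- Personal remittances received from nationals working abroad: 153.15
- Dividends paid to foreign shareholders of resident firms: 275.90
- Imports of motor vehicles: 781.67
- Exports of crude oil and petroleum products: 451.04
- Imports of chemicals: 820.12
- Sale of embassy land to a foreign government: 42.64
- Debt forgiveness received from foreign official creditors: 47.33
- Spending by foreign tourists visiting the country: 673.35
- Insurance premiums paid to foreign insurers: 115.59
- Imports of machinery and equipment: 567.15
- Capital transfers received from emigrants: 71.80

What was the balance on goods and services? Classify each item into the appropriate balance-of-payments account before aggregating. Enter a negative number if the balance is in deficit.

741.43

Goods: -781.67 - 820.12 - 567.15 + 1628.55 + 451.04 = -89.35
Services: 673.35 - 115.59 + 273.02 = 830.78
Trade balance = -89.35 + 830.78 = 741.43
(Excluded from the trade balance — financial account: inward foreign direct investment in the manufacturing sector 538.66; secondary income: official development assistance provided to other countries 64.83, personal remittances received from nationals working abroad 153.15; primary income: dividends paid to foreign shareholders of resident firms 275.90; capital account: sale of embassy land to a foreign government 42.64, debt forgiveness received from foreign official creditors 47.33, capital transfers received from emigrants 71.80.)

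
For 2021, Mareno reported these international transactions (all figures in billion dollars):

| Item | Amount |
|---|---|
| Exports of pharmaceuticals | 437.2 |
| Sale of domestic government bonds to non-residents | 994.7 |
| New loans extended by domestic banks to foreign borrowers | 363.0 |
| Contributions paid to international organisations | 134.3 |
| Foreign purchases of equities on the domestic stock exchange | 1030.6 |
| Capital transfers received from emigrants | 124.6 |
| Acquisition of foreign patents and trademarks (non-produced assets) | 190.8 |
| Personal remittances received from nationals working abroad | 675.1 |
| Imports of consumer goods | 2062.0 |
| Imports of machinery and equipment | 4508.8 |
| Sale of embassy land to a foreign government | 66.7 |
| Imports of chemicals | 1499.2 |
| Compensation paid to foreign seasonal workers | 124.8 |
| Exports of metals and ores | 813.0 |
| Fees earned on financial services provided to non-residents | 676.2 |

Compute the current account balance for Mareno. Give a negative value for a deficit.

-5727.6

Goods: 437.2 - 4508.8 - 2062.0 + 813.0 - 1499.2 = -6819.8
Services: 676.2
Primary income: -124.8
Secondary income: 675.1 - 134.3 = 540.8
Current account = (-6819.8) + 676.2 + (-124.8) + 540.8 = -5727.6
(Excluded from the current account — financial account: sale of domestic government bonds to non-residents 994.7, new loans extended by domestic banks to foreign borrowers 363.0, foreign purchases of equities on the domestic stock exchange 1030.6; capital account: capital transfers received from emigrants 124.6, acquisition of foreign patents and trademarks (non-produced assets) 190.8, sale of embassy land to a foreign government 66.7.)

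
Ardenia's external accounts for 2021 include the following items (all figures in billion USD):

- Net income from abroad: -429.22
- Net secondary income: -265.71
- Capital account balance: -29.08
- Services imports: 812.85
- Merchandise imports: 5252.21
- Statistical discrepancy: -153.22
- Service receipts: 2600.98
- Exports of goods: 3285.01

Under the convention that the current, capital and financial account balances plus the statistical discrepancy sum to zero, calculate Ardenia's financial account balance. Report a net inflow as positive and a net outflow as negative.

Goods balance = 3285.01 - 5252.21 = -1967.20
Services balance = 2600.98 - 812.85 = 1788.13
Trade balance (goods + services) = -1967.20 + 1788.13 = -179.07
Net primary income = -429.22
Net secondary income = -265.71
Current account = -179.07 + (-429.22) + (-265.71) = -874.00
Financial account = -(-874.00 + (-29.08) + (-153.22)) = 1056.30

1056.30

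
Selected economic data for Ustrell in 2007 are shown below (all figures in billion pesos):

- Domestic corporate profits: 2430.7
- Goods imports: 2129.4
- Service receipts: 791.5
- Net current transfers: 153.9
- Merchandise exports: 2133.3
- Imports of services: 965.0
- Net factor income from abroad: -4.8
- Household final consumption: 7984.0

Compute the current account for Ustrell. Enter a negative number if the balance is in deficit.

Goods balance = 2133.3 - 2129.4 = 3.9
Services balance = 791.5 - 965.0 = -173.5
Trade balance (goods + services) = 3.9 + (-173.5) = -169.6
Net primary income = -4.8
Net secondary income = 153.9
Current account = -169.6 + (-4.8) + 153.9 = -20.5

-20.5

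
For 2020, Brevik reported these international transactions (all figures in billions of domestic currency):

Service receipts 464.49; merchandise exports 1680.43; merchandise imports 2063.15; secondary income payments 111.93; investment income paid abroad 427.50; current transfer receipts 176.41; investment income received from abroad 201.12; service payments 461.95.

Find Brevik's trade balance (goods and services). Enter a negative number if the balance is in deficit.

Goods balance = 1680.43 - 2063.15 = -382.72
Services balance = 464.49 - 461.95 = 2.54
Trade balance (goods + services) = -382.72 + 2.54 = -380.18

-380.18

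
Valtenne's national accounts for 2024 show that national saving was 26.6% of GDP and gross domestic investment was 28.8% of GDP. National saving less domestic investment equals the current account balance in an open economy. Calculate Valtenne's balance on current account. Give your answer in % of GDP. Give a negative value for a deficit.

-2.2

CA = S - I = 26.6 - 28.8 = -2.2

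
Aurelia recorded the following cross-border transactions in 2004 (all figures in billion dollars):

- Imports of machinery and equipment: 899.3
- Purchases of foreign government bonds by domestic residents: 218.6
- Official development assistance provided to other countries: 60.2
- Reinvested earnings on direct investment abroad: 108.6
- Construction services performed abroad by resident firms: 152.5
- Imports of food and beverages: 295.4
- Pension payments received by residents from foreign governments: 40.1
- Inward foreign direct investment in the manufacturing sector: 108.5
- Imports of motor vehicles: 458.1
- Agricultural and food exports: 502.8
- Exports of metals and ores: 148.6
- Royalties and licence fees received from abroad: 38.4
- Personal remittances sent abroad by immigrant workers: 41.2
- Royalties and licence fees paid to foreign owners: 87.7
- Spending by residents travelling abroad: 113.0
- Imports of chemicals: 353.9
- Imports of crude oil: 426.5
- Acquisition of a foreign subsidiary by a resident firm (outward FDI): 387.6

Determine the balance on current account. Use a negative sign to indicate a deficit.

-1744.3

Goods: 148.6 - 899.3 + 502.8 - 353.9 - 426.5 - 295.4 - 458.1 = -1781.8
Services: -87.7 + 38.4 + 152.5 - 113.0 = -9.8
Primary income: 108.6
Secondary income: -41.2 + 40.1 - 60.2 = -61.3
Current account = (-1781.8) + (-9.8) + 108.6 + (-61.3) = -1744.3
(Excluded from the current account — financial account: purchases of foreign government bonds by domestic residents 218.6, inward foreign direct investment in the manufacturing sector 108.5, acquisition of a foreign subsidiary by a resident firm (outward FDI) 387.6.)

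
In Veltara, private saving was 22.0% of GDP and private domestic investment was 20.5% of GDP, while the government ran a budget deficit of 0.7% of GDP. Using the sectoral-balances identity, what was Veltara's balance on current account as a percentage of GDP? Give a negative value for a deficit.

By the sectoral-balances identity, CA = (S_private - I) + (T - G).
Private balance = 22.0 - 20.5 = 1.5
Government balance (T - G) = -0.7
CA = 1.5 + (-0.7) = 0.8

0.8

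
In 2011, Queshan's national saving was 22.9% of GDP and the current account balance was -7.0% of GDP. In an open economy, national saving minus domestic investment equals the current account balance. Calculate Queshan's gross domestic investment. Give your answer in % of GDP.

S - I = CA (net lending to the rest of the world).
I = S - CA = 22.9 - (-7.0) = 29.9

29.9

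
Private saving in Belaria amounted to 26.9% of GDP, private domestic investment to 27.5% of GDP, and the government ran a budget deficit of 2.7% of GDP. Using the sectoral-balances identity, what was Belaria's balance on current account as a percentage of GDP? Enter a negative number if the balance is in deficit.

-3.3

By the sectoral-balances identity, CA = (S_private - I) + (T - G).
Private balance = 26.9 - 27.5 = -0.6
Government balance (T - G) = -2.7
CA = -0.6 + (-2.7) = -3.3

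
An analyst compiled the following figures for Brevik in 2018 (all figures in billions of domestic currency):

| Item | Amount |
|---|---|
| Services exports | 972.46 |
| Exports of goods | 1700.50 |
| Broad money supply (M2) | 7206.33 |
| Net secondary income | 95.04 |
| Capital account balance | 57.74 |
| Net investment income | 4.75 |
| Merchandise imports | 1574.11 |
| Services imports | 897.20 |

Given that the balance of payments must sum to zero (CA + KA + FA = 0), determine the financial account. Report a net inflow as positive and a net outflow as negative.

-359.18

Goods balance = 1700.50 - 1574.11 = 126.39
Services balance = 972.46 - 897.20 = 75.26
Trade balance (goods + services) = 126.39 + 75.26 = 201.65
Net primary income = 4.75
Net secondary income = 95.04
Current account = 201.65 + 4.75 + 95.04 = 301.44
Financial account = -(301.44 + 57.74) = -359.18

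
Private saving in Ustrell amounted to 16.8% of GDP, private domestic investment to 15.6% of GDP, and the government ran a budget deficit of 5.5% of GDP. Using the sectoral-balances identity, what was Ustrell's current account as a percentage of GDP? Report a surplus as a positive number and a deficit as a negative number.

By the sectoral-balances identity, CA = (S_private - I) + (T - G).
Private balance = 16.8 - 15.6 = 1.2
Government balance (T - G) = -5.5
CA = 1.2 + (-5.5) = -4.3

-4.3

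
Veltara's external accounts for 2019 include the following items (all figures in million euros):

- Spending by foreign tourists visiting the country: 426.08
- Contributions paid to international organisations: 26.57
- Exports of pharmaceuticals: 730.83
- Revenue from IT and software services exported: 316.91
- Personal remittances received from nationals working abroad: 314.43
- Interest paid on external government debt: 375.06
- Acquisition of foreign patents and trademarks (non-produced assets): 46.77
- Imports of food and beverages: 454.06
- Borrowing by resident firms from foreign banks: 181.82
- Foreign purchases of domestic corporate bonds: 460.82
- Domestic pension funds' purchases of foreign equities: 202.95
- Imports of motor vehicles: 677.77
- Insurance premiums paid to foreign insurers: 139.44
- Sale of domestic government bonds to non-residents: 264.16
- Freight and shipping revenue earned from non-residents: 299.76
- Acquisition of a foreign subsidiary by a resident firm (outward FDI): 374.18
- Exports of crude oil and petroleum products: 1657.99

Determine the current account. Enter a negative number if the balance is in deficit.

2073.10

Goods: -677.77 + 1657.99 + 730.83 - 454.06 = 1256.99
Services: 316.91 - 139.44 + 426.08 + 299.76 = 903.31
Primary income: -375.06
Secondary income: 314.43 - 26.57 = 287.86
Current account = 1256.99 + 903.31 + (-375.06) + 287.86 = 2073.10
(Excluded from the current account — capital account: acquisition of foreign patents and trademarks (non-produced assets) 46.77; financial account: borrowing by resident firms from foreign banks 181.82, foreign purchases of domestic corporate bonds 460.82, domestic pension funds' purchases of foreign equities 202.95, sale of domestic government bonds to non-residents 264.16, acquisition of a foreign subsidiary by a resident firm (outward FDI) 374.18.)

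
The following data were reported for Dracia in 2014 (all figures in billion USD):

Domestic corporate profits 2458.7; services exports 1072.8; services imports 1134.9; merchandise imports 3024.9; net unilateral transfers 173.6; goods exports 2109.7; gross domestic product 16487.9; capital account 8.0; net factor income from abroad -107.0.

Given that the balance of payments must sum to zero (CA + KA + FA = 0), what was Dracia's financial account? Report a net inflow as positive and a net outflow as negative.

Goods balance = 2109.7 - 3024.9 = -915.2
Services balance = 1072.8 - 1134.9 = -62.1
Trade balance (goods + services) = -915.2 + (-62.1) = -977.3
Net primary income = -107.0
Net secondary income = 173.6
Current account = -977.3 + (-107.0) + 173.6 = -910.7
Financial account = -(-910.7 + 8.0) = 902.7

902.7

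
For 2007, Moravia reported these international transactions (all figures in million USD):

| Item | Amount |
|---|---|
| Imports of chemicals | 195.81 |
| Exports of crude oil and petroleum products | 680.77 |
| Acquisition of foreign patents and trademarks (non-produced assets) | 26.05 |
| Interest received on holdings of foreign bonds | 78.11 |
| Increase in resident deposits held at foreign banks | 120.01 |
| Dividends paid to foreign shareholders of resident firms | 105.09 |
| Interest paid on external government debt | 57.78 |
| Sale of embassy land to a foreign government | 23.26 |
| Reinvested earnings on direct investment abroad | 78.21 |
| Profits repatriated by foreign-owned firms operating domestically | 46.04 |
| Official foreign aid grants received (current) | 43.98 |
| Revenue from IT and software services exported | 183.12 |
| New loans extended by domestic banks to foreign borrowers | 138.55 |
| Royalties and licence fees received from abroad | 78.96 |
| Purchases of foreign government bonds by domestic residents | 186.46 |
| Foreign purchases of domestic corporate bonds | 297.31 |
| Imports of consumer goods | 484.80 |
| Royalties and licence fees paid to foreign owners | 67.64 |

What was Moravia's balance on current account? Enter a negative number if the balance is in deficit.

Goods: 680.77 - 195.81 - 484.80 = 0.16
Services: 78.96 - 67.64 + 183.12 = 194.44
Primary income: -46.04 + 78.21 - 105.09 - 57.78 + 78.11 = -52.59
Secondary income: 43.98
Current account = 0.16 + 194.44 + (-52.59) + 43.98 = 185.99
(Excluded from the current account — capital account: acquisition of foreign patents and trademarks (non-produced assets) 26.05, sale of embassy land to a foreign government 23.26; financial account: increase in resident deposits held at foreign banks 120.01, new loans extended by domestic banks to foreign borrowers 138.55, purchases of foreign government bonds by domestic residents 186.46, foreign purchases of domestic corporate bonds 297.31.)

185.99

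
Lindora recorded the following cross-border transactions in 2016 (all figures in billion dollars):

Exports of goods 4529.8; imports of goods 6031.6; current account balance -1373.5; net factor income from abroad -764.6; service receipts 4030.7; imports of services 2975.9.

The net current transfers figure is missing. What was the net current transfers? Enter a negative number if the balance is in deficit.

-161.9

Current account = goods balance + services balance + net primary income + net secondary income
Sum of the known components = -1211.6
Net current transfers = CA - (known components) = -1373.5 - (-1211.6) = -161.9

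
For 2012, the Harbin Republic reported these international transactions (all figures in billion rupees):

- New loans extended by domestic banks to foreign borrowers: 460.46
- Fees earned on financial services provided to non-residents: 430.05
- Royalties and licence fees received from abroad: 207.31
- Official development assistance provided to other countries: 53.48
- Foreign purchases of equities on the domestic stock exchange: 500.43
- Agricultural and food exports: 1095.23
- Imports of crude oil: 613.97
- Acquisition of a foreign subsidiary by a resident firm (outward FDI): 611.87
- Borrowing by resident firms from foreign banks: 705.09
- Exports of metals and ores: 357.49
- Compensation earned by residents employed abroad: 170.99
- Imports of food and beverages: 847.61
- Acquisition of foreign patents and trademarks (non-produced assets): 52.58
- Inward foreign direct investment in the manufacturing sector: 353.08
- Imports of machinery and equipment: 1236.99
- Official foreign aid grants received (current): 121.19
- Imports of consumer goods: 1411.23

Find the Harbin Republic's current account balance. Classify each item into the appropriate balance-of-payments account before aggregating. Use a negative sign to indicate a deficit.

-1781.02

Goods: -847.61 - 1236.99 + 357.49 + 1095.23 - 1411.23 - 613.97 = -2657.08
Services: 430.05 + 207.31 = 637.36
Primary income: 170.99
Secondary income: 121.19 - 53.48 = 67.71
Current account = (-2657.08) + 637.36 + 170.99 + 67.71 = -1781.02
(Excluded from the current account — financial account: new loans extended by domestic banks to foreign borrowers 460.46, foreign purchases of equities on the domestic stock exchange 500.43, acquisition of a foreign subsidiary by a resident firm (outward FDI) 611.87, borrowing by resident firms from foreign banks 705.09, inward foreign direct investment in the manufacturing sector 353.08; capital account: acquisition of foreign patents and trademarks (non-produced assets) 52.58.)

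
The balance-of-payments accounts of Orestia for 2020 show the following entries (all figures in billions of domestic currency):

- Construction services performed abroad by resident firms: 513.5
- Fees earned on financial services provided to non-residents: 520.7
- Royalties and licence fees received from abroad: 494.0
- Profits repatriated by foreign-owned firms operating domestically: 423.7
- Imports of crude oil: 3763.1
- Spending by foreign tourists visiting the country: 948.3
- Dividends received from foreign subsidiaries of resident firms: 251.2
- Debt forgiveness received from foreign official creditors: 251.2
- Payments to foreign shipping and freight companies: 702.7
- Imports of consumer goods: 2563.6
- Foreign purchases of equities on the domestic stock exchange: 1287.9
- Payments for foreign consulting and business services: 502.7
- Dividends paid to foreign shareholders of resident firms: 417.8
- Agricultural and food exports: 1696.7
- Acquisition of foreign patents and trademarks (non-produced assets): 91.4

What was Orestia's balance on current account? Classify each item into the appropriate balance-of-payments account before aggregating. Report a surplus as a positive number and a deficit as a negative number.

-3949.2

Goods: -2563.6 + 1696.7 - 3763.1 = -4630.0
Services: 513.5 - 502.7 + 494.0 + 948.3 + 520.7 - 702.7 = 1271.1
Primary income: -423.7 - 417.8 + 251.2 = -590.3
Current account = (-4630.0) + 1271.1 + (-590.3) = -3949.2
(Excluded from the current account — capital account: debt forgiveness received from foreign official creditors 251.2, acquisition of foreign patents and trademarks (non-produced assets) 91.4; financial account: foreign purchases of equities on the domestic stock exchange 1287.9.)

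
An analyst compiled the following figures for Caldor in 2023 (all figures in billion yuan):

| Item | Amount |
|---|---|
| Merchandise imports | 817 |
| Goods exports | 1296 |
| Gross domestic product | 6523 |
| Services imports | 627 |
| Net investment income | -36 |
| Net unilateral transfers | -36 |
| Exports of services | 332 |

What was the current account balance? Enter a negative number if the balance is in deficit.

Goods balance = 1296 - 817 = 479
Services balance = 332 - 627 = -295
Trade balance (goods + services) = 479 + (-295) = 184
Net primary income = -36
Net secondary income = -36
Current account = 184 + (-36) + (-36) = 112

112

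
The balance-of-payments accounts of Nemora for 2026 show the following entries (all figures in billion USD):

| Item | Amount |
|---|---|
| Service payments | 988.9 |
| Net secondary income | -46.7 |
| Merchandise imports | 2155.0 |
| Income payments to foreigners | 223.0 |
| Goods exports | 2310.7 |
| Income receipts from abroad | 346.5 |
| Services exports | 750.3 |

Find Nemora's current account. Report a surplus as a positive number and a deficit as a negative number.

Goods balance = 2310.7 - 2155.0 = 155.7
Services balance = 750.3 - 988.9 = -238.6
Trade balance (goods + services) = 155.7 + (-238.6) = -82.9
Net primary income = 346.5 - 223.0 = 123.5
Net secondary income = -46.7
Current account = -82.9 + 123.5 + (-46.7) = -6.1

-6.1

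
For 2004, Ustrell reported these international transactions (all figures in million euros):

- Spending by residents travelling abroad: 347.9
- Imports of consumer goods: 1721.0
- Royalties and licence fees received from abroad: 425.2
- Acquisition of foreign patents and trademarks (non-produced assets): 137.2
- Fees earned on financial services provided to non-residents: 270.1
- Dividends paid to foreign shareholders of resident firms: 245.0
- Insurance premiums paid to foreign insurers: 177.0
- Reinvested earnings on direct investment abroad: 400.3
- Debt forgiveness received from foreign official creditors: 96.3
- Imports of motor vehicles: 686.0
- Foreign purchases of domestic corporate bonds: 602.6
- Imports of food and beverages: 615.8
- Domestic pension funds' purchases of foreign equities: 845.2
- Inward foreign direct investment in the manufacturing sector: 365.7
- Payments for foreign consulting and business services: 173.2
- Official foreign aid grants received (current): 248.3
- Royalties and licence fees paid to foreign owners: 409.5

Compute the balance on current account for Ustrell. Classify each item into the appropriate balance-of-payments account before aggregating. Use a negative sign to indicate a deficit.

-3031.5

Goods: -1721.0 - 686.0 - 615.8 = -3022.8
Services: 425.2 - 409.5 - 173.2 - 347.9 - 177.0 + 270.1 = -412.3
Primary income: -245.0 + 400.3 = 155.3
Secondary income: 248.3
Current account = (-3022.8) + (-412.3) + 155.3 + 248.3 = -3031.5
(Excluded from the current account — capital account: acquisition of foreign patents and trademarks (non-produced assets) 137.2, debt forgiveness received from foreign official creditors 96.3; financial account: foreign purchases of domestic corporate bonds 602.6, domestic pension funds' purchases of foreign equities 845.2, inward foreign direct investment in the manufacturing sector 365.7.)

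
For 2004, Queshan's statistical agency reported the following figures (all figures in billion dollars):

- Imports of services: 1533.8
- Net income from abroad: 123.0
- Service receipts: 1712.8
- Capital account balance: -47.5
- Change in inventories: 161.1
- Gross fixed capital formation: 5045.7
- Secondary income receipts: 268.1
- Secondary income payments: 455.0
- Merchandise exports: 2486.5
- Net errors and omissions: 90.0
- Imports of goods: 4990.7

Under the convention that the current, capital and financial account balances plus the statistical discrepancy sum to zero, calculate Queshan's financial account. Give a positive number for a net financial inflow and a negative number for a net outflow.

Goods balance = 2486.5 - 4990.7 = -2504.2
Services balance = 1712.8 - 1533.8 = 179.0
Trade balance (goods + services) = -2504.2 + 179.0 = -2325.2
Net primary income = 123.0
Net secondary income = 268.1 - 455.0 = -186.9
Current account = -2325.2 + 123.0 + (-186.9) = -2389.1
Financial account = -(-2389.1 + (-47.5) + 90.0) = 2346.6

2346.6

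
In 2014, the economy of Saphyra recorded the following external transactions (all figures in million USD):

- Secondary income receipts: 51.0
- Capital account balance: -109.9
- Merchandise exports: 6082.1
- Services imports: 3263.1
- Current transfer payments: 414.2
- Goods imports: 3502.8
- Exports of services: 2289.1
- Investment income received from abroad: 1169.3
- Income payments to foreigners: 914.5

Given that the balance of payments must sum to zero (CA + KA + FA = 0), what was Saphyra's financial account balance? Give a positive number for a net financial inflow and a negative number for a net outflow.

-1387.0

Goods balance = 6082.1 - 3502.8 = 2579.3
Services balance = 2289.1 - 3263.1 = -974.0
Trade balance (goods + services) = 2579.3 + (-974.0) = 1605.3
Net primary income = 1169.3 - 914.5 = 254.8
Net secondary income = 51.0 - 414.2 = -363.2
Current account = 1605.3 + 254.8 + (-363.2) = 1496.9
Financial account = -(1496.9 + (-109.9)) = -1387.0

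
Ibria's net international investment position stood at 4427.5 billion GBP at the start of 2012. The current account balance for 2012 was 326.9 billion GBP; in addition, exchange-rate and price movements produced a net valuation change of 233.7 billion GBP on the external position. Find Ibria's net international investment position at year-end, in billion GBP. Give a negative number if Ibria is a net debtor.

4988.1

Change in NIIP = current account + net valuation change = 326.9 + 233.7 = 560.6
End-of-year NIIP = 4427.5 + 560.6 = 4988.1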